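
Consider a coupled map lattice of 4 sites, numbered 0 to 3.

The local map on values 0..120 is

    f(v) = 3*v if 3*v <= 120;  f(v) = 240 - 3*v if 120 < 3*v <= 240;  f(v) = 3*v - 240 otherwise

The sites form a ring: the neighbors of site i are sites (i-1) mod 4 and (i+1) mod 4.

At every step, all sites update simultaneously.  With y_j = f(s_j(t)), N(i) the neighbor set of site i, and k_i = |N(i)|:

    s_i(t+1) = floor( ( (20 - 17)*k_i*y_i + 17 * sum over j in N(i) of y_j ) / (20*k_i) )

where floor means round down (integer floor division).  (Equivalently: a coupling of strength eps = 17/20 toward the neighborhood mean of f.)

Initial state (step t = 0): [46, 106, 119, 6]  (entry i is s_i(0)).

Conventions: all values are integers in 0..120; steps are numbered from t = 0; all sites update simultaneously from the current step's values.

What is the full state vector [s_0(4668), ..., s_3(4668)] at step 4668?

Answer: [5, 18, 5, 18]
Key observation: The state at step 24, [111, 98, 111, 98], reappears at step 32: the system is in a cycle of period 8 from step 24 on.  Therefore the state at step 4668 equals the state at step 24 + ((4668 - 24) mod 8) = 28, which is [5, 18, 5, 18].

Derivation:
t=0: [46, 106, 119, 6]
t=1: [56, 104, 58, 95]
t=2: [60, 69, 59, 65]
t=3: [42, 57, 42, 59]
t=4: [73, 107, 73, 106]
t=5: [70, 30, 70, 29]
t=6: [79, 39, 79, 38]
t=7: [98, 20, 98, 19]
t=8: [57, 54, 57, 54]
t=9: [76, 70, 76, 70]
t=10: [27, 14, 27, 14]
t=11: [47, 75, 47, 75]
t=12: [27, 86, 27, 86]
t=13: [27, 71, 27, 71]
t=14: [35, 72, 35, 72]
t=15: [36, 92, 36, 92]
t=16: [46, 97, 46, 97]
t=17: [58, 94, 58, 94]
t=18: [45, 62, 45, 62]
t=19: [61, 97, 61, 97]
t=20: [51, 56, 51, 56]
t=21: [74, 84, 74, 84]
t=22: [12, 17, 12, 17]
t=23: [48, 38, 48, 38]
t=24: [111, 98, 111, 98]
t=25: [59, 87, 59, 87]
t=26: [27, 56, 27, 56]
t=27: [73, 79, 73, 79]
t=28: [5, 18, 5, 18]
t=29: [48, 20, 48, 20]
t=30: [65, 90, 65, 90]
t=31: [32, 42, 32, 42]
t=32: [111, 98, 111, 98]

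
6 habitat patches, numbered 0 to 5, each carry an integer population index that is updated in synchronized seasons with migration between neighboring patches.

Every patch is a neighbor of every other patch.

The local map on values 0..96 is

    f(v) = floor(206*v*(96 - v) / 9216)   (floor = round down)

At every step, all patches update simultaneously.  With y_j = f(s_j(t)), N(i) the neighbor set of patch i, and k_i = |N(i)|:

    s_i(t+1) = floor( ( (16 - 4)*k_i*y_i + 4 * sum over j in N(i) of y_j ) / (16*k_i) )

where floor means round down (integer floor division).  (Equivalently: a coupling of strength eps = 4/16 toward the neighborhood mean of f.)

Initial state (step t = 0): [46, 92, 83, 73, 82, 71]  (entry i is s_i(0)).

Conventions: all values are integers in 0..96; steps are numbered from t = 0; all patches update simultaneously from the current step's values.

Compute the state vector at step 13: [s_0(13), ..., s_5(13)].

Answer: [51, 51, 51, 51, 51, 51]

Derivation:
t=0: [46, 92, 83, 73, 82, 71]
t=1: [44, 14, 26, 35, 26, 36]
t=2: [48, 30, 40, 45, 40, 46]
t=3: [50, 45, 49, 50, 49, 50]
t=4: [51, 51, 51, 51, 51, 51]
t=5: [51, 51, 51, 51, 51, 51]
t=6: [51, 51, 51, 51, 51, 51]
t=7: [51, 51, 51, 51, 51, 51]
t=8: [51, 51, 51, 51, 51, 51]
t=9: [51, 51, 51, 51, 51, 51]
t=10: [51, 51, 51, 51, 51, 51]
t=11: [51, 51, 51, 51, 51, 51]
t=12: [51, 51, 51, 51, 51, 51]
t=13: [51, 51, 51, 51, 51, 51]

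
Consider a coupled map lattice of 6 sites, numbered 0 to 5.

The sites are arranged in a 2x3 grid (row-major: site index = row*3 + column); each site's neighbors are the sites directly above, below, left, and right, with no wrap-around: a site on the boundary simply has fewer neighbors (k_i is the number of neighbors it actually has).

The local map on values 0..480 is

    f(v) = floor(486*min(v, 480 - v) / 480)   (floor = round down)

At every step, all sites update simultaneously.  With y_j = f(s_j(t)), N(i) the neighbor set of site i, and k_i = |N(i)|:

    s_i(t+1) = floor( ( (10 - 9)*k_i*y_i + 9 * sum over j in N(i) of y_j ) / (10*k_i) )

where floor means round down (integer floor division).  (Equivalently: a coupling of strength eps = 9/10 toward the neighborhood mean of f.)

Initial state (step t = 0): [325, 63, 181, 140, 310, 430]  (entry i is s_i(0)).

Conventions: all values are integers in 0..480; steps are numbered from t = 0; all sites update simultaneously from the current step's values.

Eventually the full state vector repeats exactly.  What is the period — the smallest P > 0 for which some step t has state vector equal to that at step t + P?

Simulating step by step:
t=0: [325, 63, 181, 140, 310, 430]
t=1: [107, 159, 69, 161, 93, 164]
t=2: [156, 97, 153, 107, 156, 89]
t=3: [108, 150, 100, 152, 104, 148]
t=4: [147, 109, 145, 111, 146, 107]
t=5: [114, 143, 112, 143, 113, 142]
t=6: [141, 117, 140, 117, 140, 116]
t=7: [120, 139, 119, 139, 120, 138]
t=8: [138, 122, 137, 122, 137, 122]
t=9: [124, 136, 124, 136, 124, 136]
t=10: [135, 126, 135, 126, 135, 126]
t=11: [127, 135, 127, 135, 127, 135]
t=12: [135, 128, 135, 128, 135, 128]
t=13: [129, 135, 129, 135, 129, 135]
t=14: [135, 130, 135, 130, 135, 130]
t=15: [131, 135, 131, 135, 131, 135]
t=16: [135, 132, 135, 132, 135, 132]
t=17: [133, 135, 133, 135, 133, 135]
t=18: [135, 134, 135, 134, 135, 134]
t=19: [135, 135, 135, 135, 135, 135]
t=20: [136, 136, 136, 136, 136, 136]
t=21: [137, 137, 137, 137, 137, 137]
t=22: [138, 138, 138, 138, 138, 138]
t=23: [139, 139, 139, 139, 139, 139]
t=24: [140, 140, 140, 140, 140, 140]
t=25: [141, 141, 141, 141, 141, 141]
t=26: [142, 142, 142, 142, 142, 142]
t=27: [143, 143, 143, 143, 143, 143]
t=28: [144, 144, 144, 144, 144, 144]
t=29: [145, 145, 145, 145, 145, 145]
t=30: [146, 146, 146, 146, 146, 146]
t=31: [147, 147, 147, 147, 147, 147]
t=32: [148, 148, 148, 148, 148, 148]
t=33: [149, 149, 149, 149, 149, 149]
t=34: [150, 150, 150, 150, 150, 150]
t=35: [151, 151, 151, 151, 151, 151]
t=36: [152, 152, 152, 152, 152, 152]
t=37: [153, 153, 153, 153, 153, 153]
t=38: [154, 154, 154, 154, 154, 154]
t=39: [155, 155, 155, 155, 155, 155]
t=40: [156, 156, 156, 156, 156, 156]
t=41: [157, 157, 157, 157, 157, 157]
t=42: [158, 158, 158, 158, 158, 158]
t=43: [159, 159, 159, 159, 159, 159]
t=44: [160, 160, 160, 160, 160, 160]
t=45: [162, 162, 162, 162, 162, 162]
t=46: [164, 164, 164, 164, 164, 164]
t=47: [166, 166, 166, 166, 166, 166]
t=48: [168, 168, 168, 168, 168, 168]
t=49: [170, 170, 170, 170, 170, 170]
t=50: [172, 172, 172, 172, 172, 172]
t=51: [174, 174, 174, 174, 174, 174]
t=52: [176, 176, 176, 176, 176, 176]
t=53: [178, 178, 178, 178, 178, 178]
t=54: [180, 180, 180, 180, 180, 180]
t=55: [182, 182, 182, 182, 182, 182]
t=56: [184, 184, 184, 184, 184, 184]
t=57: [186, 186, 186, 186, 186, 186]
t=58: [188, 188, 188, 188, 188, 188]
t=59: [190, 190, 190, 190, 190, 190]
t=60: [192, 192, 192, 192, 192, 192]
t=61: [194, 194, 194, 194, 194, 194]
t=62: [196, 196, 196, 196, 196, 196]
t=63: [198, 198, 198, 198, 198, 198]
t=64: [200, 200, 200, 200, 200, 200]
t=65: [202, 202, 202, 202, 202, 202]
t=66: [204, 204, 204, 204, 204, 204]
t=67: [206, 206, 206, 206, 206, 206]
t=68: [208, 208, 208, 208, 208, 208]
t=69: [210, 210, 210, 210, 210, 210]
t=70: [212, 212, 212, 212, 212, 212]
t=71: [214, 214, 214, 214, 214, 214]
t=72: [216, 216, 216, 216, 216, 216]
t=73: [218, 218, 218, 218, 218, 218]
t=74: [220, 220, 220, 220, 220, 220]
t=75: [222, 222, 222, 222, 222, 222]
t=76: [224, 224, 224, 224, 224, 224]
t=77: [226, 226, 226, 226, 226, 226]
t=78: [228, 228, 228, 228, 228, 228]
t=79: [230, 230, 230, 230, 230, 230]
t=80: [232, 232, 232, 232, 232, 232]
t=81: [234, 234, 234, 234, 234, 234]
t=82: [236, 236, 236, 236, 236, 236]
t=83: [238, 238, 238, 238, 238, 238]
t=84: [240, 240, 240, 240, 240, 240]
t=85: [243, 243, 243, 243, 243, 243]
t=86: [239, 239, 239, 239, 239, 239]
t=87: [241, 241, 241, 241, 241, 241]
t=88: [241, 241, 241, 241, 241, 241]

Answer: 1
Key observation: The state at step 87, [241, 241, 241, 241, 241, 241], reappears at step 88 — and no state repeats earlier — so the cycle the system enters has period 1.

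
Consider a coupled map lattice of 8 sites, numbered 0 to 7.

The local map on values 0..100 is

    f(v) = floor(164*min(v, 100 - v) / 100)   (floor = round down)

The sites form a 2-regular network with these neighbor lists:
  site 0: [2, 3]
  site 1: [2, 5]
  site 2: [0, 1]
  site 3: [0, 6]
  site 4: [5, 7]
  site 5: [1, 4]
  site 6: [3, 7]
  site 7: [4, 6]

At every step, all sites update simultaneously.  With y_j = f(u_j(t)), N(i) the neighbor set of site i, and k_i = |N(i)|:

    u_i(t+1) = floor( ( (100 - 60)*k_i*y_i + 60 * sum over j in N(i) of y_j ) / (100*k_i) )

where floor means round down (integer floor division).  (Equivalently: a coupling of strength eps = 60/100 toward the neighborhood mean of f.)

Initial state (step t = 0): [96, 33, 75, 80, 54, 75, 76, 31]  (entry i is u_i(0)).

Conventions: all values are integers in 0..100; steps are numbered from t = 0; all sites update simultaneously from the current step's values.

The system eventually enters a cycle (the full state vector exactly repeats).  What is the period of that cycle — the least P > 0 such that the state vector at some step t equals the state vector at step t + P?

Answer: 14
Key observation: The state at step 30, [48, 61, 51, 51, 76, 71, 61, 71], reappears at step 44 — and no state repeats earlier — so the cycle the system enters has period 14.

Derivation:
t=0: [96, 33, 75, 80, 54, 75, 76, 31]
t=1: [24, 46, 34, 26, 57, 55, 40, 54]
t=2: [44, 68, 56, 48, 72, 72, 61, 70]
t=3: [73, 55, 66, 71, 46, 47, 63, 52]
t=4: [48, 68, 57, 50, 76, 75, 61, 71]
t=5: [76, 54, 67, 75, 42, 43, 63, 49]
t=6: [44, 67, 55, 46, 72, 70, 60, 70]
t=7: [73, 58, 67, 71, 47, 49, 63, 52]
t=8: [47, 67, 55, 50, 78, 75, 61, 72]
t=9: [77, 55, 68, 74, 40, 43, 63, 47]
t=10: [43, 65, 53, 45, 70, 69, 59, 68]
t=11: [73, 60, 68, 70, 50, 51, 64, 55]
t=12: [47, 65, 53, 50, 78, 76, 60, 71]
t=13: [78, 57, 71, 75, 40, 43, 64, 49]
t=14: [40, 63, 50, 44, 71, 68, 59, 69]
t=15: [72, 64, 70, 68, 49, 52, 63, 54]
t=16: [48, 61, 50, 52, 77, 72, 62, 72]
t=17: [79, 63, 75, 73, 41, 48, 61, 47]
t=18: [39, 59, 44, 46, 73, 69, 61, 69]
t=19: [69, 63, 67, 67, 47, 53, 62, 52]
t=20: [52, 63, 54, 55, 77, 71, 64, 72]
t=21: [75, 60, 71, 70, 42, 47, 59, 46]
t=22: [45, 63, 50, 52, 72, 70, 64, 70]
t=23: [77, 63, 72, 70, 47, 51, 61, 50]
t=24: [43, 61, 47, 49, 79, 73, 64, 74]
t=25: [75, 61, 70, 70, 39, 46, 60, 44]
t=26: [45, 62, 50, 51, 69, 67, 62, 67]
t=27: [77, 65, 73, 72, 52, 55, 65, 55]
t=28: [41, 57, 45, 46, 75, 69, 58, 69]
t=29: [71, 64, 70, 70, 46, 53, 64, 52]
t=30: [48, 61, 51, 51, 76, 71, 61, 71]
t=31: [79, 63, 74, 74, 43, 49, 63, 49]
t=32: [38, 60, 45, 45, 76, 71, 60, 71]
t=33: [68, 62, 67, 67, 43, 50, 62, 50]
t=34: [53, 65, 55, 55, 77, 72, 65, 72]
t=35: [74, 58, 69, 69, 41, 46, 58, 46]
t=36: [46, 64, 53, 53, 71, 70, 64, 70]
t=37: [76, 61, 71, 71, 48, 51, 61, 51]
t=38: [43, 63, 49, 49, 79, 74, 63, 74]
t=39: [76, 60, 71, 71, 38, 45, 60, 45]
t=40: [43, 62, 50, 50, 68, 67, 62, 67]
t=41: [77, 65, 72, 72, 53, 55, 65, 55]
t=42: [41, 58, 46, 46, 74, 69, 58, 69]
t=43: [71, 64, 70, 70, 46, 53, 64, 53]
t=44: [48, 61, 51, 51, 76, 71, 61, 71]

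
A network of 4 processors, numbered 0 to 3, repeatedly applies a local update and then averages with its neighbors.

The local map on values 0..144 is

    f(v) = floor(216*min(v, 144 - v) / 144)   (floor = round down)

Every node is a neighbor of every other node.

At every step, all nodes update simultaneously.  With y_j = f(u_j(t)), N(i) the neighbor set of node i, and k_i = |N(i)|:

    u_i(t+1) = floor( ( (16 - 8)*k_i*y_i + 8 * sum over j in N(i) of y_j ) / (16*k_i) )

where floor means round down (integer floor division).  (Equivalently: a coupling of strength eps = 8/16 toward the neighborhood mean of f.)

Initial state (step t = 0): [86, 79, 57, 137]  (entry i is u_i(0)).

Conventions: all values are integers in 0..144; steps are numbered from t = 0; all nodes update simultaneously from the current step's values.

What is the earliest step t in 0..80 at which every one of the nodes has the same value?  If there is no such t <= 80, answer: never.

Answer: 7
Key observation: Synchronization is absorbing here: once all nodes are equal they stay equal, and step 7 is the first all-equal step.

Derivation:
t=0: [86, 79, 57, 137]  (not all equal)
t=1: [75, 78, 74, 49]  (not all equal)
t=2: [97, 96, 98, 87]  (not all equal)
t=3: [72, 73, 72, 77]  (not all equal)
t=4: [106, 105, 106, 103]  (not all equal)
t=5: [57, 58, 57, 59]  (not all equal)
t=6: [85, 86, 85, 86]  (not all equal)
t=7: [87, 87, 87, 87]  (all equal)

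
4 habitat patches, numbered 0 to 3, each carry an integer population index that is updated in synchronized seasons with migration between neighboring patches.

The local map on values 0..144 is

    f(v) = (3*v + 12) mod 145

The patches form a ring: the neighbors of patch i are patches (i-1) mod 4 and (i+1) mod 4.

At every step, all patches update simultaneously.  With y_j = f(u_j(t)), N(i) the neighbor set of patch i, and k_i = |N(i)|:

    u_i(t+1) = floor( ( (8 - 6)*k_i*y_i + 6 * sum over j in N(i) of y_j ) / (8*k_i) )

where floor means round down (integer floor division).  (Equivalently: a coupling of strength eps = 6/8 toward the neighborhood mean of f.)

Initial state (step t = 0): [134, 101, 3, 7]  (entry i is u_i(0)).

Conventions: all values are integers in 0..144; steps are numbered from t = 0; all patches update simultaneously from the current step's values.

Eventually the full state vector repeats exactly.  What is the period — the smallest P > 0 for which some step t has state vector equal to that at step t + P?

Answer: 22
Key observation: The state at step 47, [67, 43, 67, 43], reappears at step 69 — and no state repeats earlier — so the cycle the system enters has period 22.

Derivation:
t=0: [134, 101, 3, 7]
t=1: [52, 60, 27, 62]
t=2: [43, 55, 60, 56]
t=3: [60, 78, 36, 79]
t=4: [88, 87, 106, 88]
t=5: [129, 96, 107, 96]
t=6: [34, 59, 18, 59]
t=7: [61, 78, 49, 78]
t=8: [88, 49, 79, 49]
t=9: [43, 91, 36, 91]
t=10: [140, 132, 135, 132]
t=11: [124, 130, 120, 130]
t=12: [107, 94, 104, 94]
t=13: [13, 29, 11, 29]
t=14: [87, 60, 85, 60]
t=15: [67, 105, 65, 105]
t=16: [44, 58, 43, 58]
t=17: [66, 117, 66, 117]
t=18: [71, 67, 71, 67]
t=19: [71, 77, 71, 77]
t=20: [93, 84, 93, 84]
t=21: [89, 30, 89, 30]
t=22: [110, 126, 110, 126]
t=23: [88, 64, 88, 64]
t=24: [77, 113, 77, 113]
t=25: [70, 88, 70, 88]
t=26: [117, 90, 117, 90]
t=27: [121, 89, 121, 89]
t=28: [121, 97, 121, 97]
t=29: [31, 67, 31, 67]
t=30: [77, 95, 77, 95]
t=31: [29, 75, 29, 75]
t=32: [93, 97, 93, 97]
t=33: [10, 4, 10, 4]
t=34: [28, 37, 28, 37]
t=35: [116, 102, 116, 102]
t=36: [38, 59, 38, 59]
t=37: [64, 105, 64, 105]
t=38: [42, 53, 42, 53]
t=39: [54, 110, 54, 110]
t=40: [46, 34, 46, 34]
t=41: [86, 32, 86, 32]
t=42: [112, 120, 112, 120]
t=43: [76, 64, 76, 64]
t=44: [68, 86, 68, 86]
t=45: [111, 84, 111, 84]
t=46: [103, 71, 103, 71]
t=47: [67, 43, 67, 43]
t=48: [122, 86, 122, 86]
t=49: [115, 97, 115, 97]
t=50: [26, 53, 26, 53]
t=51: [42, 74, 42, 74]
t=52: [101, 125, 101, 125]
t=53: [79, 43, 79, 43]
t=54: [131, 113, 131, 113]
t=55: [74, 101, 74, 101]
t=56: [41, 73, 41, 73]
t=57: [98, 122, 98, 122]
t=58: [70, 34, 70, 34]
t=59: [104, 86, 104, 86]
t=60: [102, 56, 102, 56]
t=61: [33, 29, 33, 29]
t=62: [102, 108, 102, 108]
t=63: [41, 32, 41, 32]
t=64: [114, 128, 114, 128]
t=65: [95, 74, 95, 74]
t=66: [68, 27, 68, 27]
t=67: [87, 76, 87, 76]
t=68: [103, 119, 103, 119]
t=69: [67, 43, 67, 43]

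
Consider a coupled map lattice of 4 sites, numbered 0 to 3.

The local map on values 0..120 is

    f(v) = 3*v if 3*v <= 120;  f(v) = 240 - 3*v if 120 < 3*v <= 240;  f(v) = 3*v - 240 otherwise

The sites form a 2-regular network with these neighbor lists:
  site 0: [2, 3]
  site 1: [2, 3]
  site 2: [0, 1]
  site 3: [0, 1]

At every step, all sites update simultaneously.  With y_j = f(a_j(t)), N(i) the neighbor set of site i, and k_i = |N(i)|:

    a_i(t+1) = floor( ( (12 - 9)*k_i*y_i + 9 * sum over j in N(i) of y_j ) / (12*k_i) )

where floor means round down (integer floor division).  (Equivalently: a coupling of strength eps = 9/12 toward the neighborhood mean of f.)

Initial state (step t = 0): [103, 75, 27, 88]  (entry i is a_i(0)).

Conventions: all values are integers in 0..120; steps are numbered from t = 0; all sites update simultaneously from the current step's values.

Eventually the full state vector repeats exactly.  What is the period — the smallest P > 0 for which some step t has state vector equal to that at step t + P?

Answer: 17
Key observation: The state at step 21, [63, 63, 59, 59], reappears at step 38 — and no state repeats earlier — so the cycle the system enters has period 17.

Derivation:
t=0: [103, 75, 27, 88]
t=1: [56, 43, 51, 37]
t=2: [92, 102, 90, 96]
t=3: [38, 45, 45, 50]
t=4: [101, 99, 108, 104]
t=5: [74, 72, 66, 63]
t=6: [39, 40, 26, 28]
t=7: [90, 90, 108, 109]
t=8: [71, 71, 43, 44]
t=9: [88, 88, 48, 47]
t=10: [79, 79, 42, 42]
t=11: [86, 86, 30, 30]
t=12: [72, 72, 36, 36]
t=13: [87, 87, 45, 45]
t=14: [84, 84, 42, 42]
t=15: [88, 88, 37, 37]
t=16: [89, 89, 45, 45]
t=17: [85, 85, 46, 46]
t=18: [80, 80, 36, 36]
t=19: [81, 81, 27, 27]
t=20: [61, 61, 22, 22]
t=21: [63, 63, 59, 59]
t=22: [60, 60, 54, 54]
t=23: [73, 73, 64, 64]
t=24: [41, 41, 27, 27]
t=25: [90, 90, 108, 108]
t=26: [70, 70, 43, 43]
t=27: [90, 90, 50, 50]
t=28: [75, 75, 45, 45]
t=29: [82, 82, 37, 37]
t=30: [84, 84, 32, 32]
t=31: [75, 75, 33, 33]
t=32: [78, 78, 36, 36]
t=33: [82, 82, 31, 31]
t=34: [71, 71, 27, 27]
t=35: [67, 67, 40, 40]
t=36: [99, 99, 59, 59]
t=37: [61, 61, 58, 58]
t=38: [63, 63, 59, 59]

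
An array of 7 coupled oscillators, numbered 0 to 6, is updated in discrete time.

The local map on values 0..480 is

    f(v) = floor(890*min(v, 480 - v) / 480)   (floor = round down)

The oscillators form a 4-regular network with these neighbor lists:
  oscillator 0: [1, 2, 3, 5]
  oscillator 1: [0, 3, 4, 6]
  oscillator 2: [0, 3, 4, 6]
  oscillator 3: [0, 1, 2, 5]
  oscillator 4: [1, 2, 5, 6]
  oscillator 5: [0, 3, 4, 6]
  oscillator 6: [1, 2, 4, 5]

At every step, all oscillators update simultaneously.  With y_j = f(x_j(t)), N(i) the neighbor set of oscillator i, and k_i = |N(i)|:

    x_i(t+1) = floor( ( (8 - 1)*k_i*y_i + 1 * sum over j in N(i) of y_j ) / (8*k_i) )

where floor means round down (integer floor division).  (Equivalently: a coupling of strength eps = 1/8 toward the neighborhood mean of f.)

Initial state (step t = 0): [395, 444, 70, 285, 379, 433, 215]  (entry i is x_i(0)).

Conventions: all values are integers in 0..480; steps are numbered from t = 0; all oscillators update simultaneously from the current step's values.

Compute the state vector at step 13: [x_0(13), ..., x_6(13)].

Answer: [184, 204, 348, 323, 256, 137, 222]

Derivation:
t=0: [395, 444, 70, 285, 379, 433, 215]
t=1: [157, 92, 147, 329, 184, 110, 362]
t=2: [283, 184, 273, 273, 325, 212, 221]
t=3: [366, 343, 380, 381, 298, 389, 401]
t=4: [209, 249, 189, 185, 318, 174, 157]
t=5: [383, 415, 347, 346, 305, 323, 298]
t=6: [184, 139, 249, 243, 314, 288, 325]
t=7: [344, 267, 417, 427, 310, 354, 293]
t=8: [246, 376, 133, 116, 309, 235, 335]
t=9: [412, 206, 253, 228, 313, 419, 271]
t=10: [152, 372, 406, 401, 311, 137, 376]
t=11: [268, 204, 149, 155, 298, 251, 196]
t=12: [386, 373, 284, 297, 339, 414, 361]
t=13: [184, 204, 348, 323, 256, 137, 222]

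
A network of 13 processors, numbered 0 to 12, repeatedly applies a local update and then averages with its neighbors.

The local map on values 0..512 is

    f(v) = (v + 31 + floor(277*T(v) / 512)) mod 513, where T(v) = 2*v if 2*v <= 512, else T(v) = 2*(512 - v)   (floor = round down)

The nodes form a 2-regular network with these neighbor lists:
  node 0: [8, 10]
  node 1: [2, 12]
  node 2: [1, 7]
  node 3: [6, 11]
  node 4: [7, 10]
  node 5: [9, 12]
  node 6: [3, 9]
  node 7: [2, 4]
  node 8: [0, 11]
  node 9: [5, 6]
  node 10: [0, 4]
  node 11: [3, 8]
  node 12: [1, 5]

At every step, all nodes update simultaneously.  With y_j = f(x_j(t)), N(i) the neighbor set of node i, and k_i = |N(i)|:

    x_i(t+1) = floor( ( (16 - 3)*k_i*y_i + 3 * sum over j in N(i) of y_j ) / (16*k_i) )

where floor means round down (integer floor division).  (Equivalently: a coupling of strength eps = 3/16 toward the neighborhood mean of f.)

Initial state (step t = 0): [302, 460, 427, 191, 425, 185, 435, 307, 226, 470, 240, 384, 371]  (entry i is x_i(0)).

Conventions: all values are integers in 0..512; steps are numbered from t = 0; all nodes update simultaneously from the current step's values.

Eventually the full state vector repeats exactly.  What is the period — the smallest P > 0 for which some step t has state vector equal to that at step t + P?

Answer: 6
Key observation: The state at step 30, [57, 311, 306, 339, 170, 216, 319, 348, 44, 370, 165, 74, 370], reappears at step 36 — and no state repeats earlier — so the cycle the system enters has period 6.

Derivation:
t=0: [302, 460, 427, 191, 425, 185, 435, 307, 226, 470, 240, 384, 371]
t=1: [86, 34, 36, 354, 35, 344, 72, 44, 415, 69, 21, 119, 75]
t=2: [181, 109, 106, 77, 102, 68, 166, 118, 75, 162, 89, 233, 165]
t=3: [368, 267, 253, 190, 243, 209, 357, 270, 190, 350, 236, 37, 344]
t=4: [74, 48, 45, 360, 24, 386, 78, 46, 360, 82, 13, 167, 83]
t=5: [159, 136, 124, 87, 82, 70, 179, 121, 86, 185, 71, 315, 180]
t=6: [330, 320, 290, 214, 206, 219, 386, 275, 208, 392, 197, 76, 375]
t=7: [120, 44, 47, 408, 418, 402, 80, 87, 398, 81, 405, 241, 83]
t=8: [234, 130, 135, 51, 53, 69, 182, 187, 59, 183, 60, 22, 180]
t=9: [32, 311, 321, 156, 168, 217, 383, 383, 131, 389, 139, 88, 373]
t=10: [137, 45, 44, 312, 342, 399, 69, 72, 275, 81, 304, 235, 82]
t=11: [265, 131, 127, 54, 56, 69, 164, 161, 70, 181, 71, 14, 178]
t=12: [73, 311, 302, 156, 170, 217, 353, 338, 153, 381, 163, 78, 370]
t=13: [215, 45, 46, 310, 350, 399, 71, 76, 318, 81, 353, 222, 82]
t=14: [396, 131, 131, 100, 56, 69, 167, 169, 127, 182, 83, 409, 178]
t=15: [78, 312, 310, 233, 174, 217, 367, 352, 246, 384, 182, 80, 370]
t=16: [197, 45, 45, 24, 361, 399, 37, 76, 60, 81, 387, 163, 82]
t=17: [376, 131, 130, 109, 55, 69, 113, 169, 201, 175, 77, 322, 178]
t=18: [93, 312, 308, 237, 171, 216, 277, 352, 372, 362, 172, 102, 370]
t=19: [222, 45, 45, 36, 354, 397, 44, 75, 77, 83, 373, 202, 82]
t=20: [422, 131, 129, 139, 55, 69, 128, 167, 243, 180, 83, 394, 178]
t=21: [51, 311, 306, 291, 172, 216, 309, 348, 25, 373, 182, 63, 370]
t=22: [157, 45, 45, 58, 358, 397, 45, 75, 95, 82, 381, 143, 82]
t=23: [315, 131, 129, 165, 55, 69, 133, 167, 249, 178, 69, 302, 178]
t=24: [57, 311, 306, 337, 169, 216, 322, 348, 37, 370, 159, 76, 370]
t=25: [165, 45, 45, 57, 348, 397, 44, 75, 119, 82, 343, 167, 82]
t=26: [333, 131, 129, 167, 56, 69, 131, 167, 296, 178, 74, 347, 178]
t=27: [57, 311, 306, 339, 172, 216, 319, 348, 46, 370, 168, 74, 370]
t=28: [168, 45, 45, 57, 355, 397, 44, 75, 133, 82, 359, 166, 82]
t=29: [341, 131, 129, 167, 55, 69, 131, 167, 320, 178, 73, 348, 178]
t=30: [57, 311, 306, 339, 170, 216, 319, 348, 44, 370, 165, 74, 370]
t=31: [167, 45, 45, 57, 351, 397, 44, 75, 130, 82, 353, 165, 82]
t=32: [339, 131, 129, 167, 56, 69, 131, 167, 315, 178, 74, 346, 178]
t=33: [57, 311, 306, 339, 172, 216, 319, 348, 45, 370, 168, 74, 370]
t=34: [168, 45, 45, 57, 355, 397, 44, 75, 132, 82, 359, 166, 82]
t=35: [341, 131, 129, 167, 55, 69, 131, 167, 318, 178, 73, 348, 178]
t=36: [57, 311, 306, 339, 170, 216, 319, 348, 44, 370, 165, 74, 370]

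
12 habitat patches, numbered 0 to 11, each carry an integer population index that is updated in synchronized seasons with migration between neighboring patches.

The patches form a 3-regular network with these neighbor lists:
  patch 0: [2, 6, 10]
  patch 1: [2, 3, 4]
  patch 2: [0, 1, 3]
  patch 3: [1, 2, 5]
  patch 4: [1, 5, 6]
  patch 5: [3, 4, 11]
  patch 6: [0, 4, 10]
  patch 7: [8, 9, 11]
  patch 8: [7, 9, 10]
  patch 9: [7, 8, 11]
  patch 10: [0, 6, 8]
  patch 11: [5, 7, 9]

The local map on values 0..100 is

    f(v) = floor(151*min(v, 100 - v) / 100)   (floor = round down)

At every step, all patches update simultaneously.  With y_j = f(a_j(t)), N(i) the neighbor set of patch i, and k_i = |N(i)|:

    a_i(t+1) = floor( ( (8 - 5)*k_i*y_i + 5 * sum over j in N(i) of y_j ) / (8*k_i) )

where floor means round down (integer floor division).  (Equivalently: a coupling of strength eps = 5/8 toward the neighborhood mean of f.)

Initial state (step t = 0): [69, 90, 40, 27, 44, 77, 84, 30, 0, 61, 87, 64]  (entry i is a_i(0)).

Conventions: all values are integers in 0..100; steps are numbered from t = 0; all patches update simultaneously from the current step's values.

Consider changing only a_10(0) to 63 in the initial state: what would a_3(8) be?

Simulating step by step:
t=0: [69, 90, 40, 27, 44, 77, 84, 30, 0, 61, 63, 64]
t=1: [46, 40, 43, 37, 39, 46, 43, 40, 32, 42, 35, 48]
t=2: [63, 59, 62, 60, 61, 64, 61, 60, 54, 61, 57, 67]
t=3: [57, 59, 58, 58, 57, 55, 58, 59, 63, 58, 61, 54]
t=4: [62, 62, 62, 63, 63, 65, 62, 61, 58, 62, 59, 65]
t=5: [57, 56, 56, 55, 55, 53, 57, 57, 60, 57, 59, 54]
t=6: [63, 66, 65, 67, 66, 68, 64, 64, 61, 64, 62, 67]
t=7: [54, 50, 51, 49, 51, 49, 54, 53, 56, 53, 56, 50]
t=8: [69, 73, 72, 73, 72, 73, 69, 70, 67, 70, 67, 72]

Answer: a_3(8) = 73
Key observation: This trace re-runs the system from the modified initial state.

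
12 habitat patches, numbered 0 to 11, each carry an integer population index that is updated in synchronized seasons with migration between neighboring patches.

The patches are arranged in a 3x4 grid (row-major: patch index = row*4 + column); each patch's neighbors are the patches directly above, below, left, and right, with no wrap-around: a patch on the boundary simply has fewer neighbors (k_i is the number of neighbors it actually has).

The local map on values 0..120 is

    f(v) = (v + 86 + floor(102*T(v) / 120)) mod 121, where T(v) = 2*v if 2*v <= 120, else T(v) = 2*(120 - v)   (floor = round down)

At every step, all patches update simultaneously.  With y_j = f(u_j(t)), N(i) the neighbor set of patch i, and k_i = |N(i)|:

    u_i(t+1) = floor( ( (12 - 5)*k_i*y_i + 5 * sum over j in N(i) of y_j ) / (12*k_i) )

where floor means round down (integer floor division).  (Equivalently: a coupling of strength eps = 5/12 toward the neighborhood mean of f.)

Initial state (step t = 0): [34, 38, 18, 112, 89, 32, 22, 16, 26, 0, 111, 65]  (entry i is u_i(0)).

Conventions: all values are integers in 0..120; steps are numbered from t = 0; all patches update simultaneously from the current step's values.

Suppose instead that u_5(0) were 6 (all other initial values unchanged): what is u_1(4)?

Simulating step by step:
t=0: [34, 38, 18, 112, 89, 6, 22, 16, 26, 0, 111, 65]
t=1: [68, 62, 32, 56, 88, 88, 36, 20, 60, 81, 68, 21]
t=2: [23, 24, 55, 82, 78, 92, 54, 38, 49, 81, 27, 16]
t=3: [45, 50, 100, 102, 98, 98, 97, 70, 103, 98, 53, 26]
t=4: [91, 97, 99, 102, 97, 100, 103, 102, 97, 100, 95, 67]

Answer: u_1(4) = 97
Key observation: This trace re-runs the system from the modified initial state.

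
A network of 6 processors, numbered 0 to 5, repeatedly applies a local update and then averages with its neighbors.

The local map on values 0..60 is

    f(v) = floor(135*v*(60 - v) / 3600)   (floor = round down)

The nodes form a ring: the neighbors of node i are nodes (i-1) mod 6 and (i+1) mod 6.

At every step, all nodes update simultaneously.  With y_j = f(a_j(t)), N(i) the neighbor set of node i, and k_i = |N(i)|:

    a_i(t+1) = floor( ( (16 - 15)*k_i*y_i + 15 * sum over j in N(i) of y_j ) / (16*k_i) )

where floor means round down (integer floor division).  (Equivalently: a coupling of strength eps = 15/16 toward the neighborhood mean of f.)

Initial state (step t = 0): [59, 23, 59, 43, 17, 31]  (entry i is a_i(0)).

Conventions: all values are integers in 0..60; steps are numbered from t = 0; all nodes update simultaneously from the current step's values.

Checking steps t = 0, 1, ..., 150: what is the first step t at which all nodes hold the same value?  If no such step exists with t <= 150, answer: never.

Simulating step by step:
t=0: [59, 23, 59, 43, 17, 31]  (not all equal)
t=1: [30, 3, 27, 15, 29, 15]  (not all equal)
t=2: [16, 31, 16, 32, 25, 32]  (not all equal)
t=3: [32, 26, 32, 29, 32, 29]  (not all equal)
t=4: [33, 33, 33, 33, 33, 33]  (all equal)

Answer: 4
Key observation: Synchronization is absorbing here: once all nodes are equal they stay equal, and step 4 is the first all-equal step.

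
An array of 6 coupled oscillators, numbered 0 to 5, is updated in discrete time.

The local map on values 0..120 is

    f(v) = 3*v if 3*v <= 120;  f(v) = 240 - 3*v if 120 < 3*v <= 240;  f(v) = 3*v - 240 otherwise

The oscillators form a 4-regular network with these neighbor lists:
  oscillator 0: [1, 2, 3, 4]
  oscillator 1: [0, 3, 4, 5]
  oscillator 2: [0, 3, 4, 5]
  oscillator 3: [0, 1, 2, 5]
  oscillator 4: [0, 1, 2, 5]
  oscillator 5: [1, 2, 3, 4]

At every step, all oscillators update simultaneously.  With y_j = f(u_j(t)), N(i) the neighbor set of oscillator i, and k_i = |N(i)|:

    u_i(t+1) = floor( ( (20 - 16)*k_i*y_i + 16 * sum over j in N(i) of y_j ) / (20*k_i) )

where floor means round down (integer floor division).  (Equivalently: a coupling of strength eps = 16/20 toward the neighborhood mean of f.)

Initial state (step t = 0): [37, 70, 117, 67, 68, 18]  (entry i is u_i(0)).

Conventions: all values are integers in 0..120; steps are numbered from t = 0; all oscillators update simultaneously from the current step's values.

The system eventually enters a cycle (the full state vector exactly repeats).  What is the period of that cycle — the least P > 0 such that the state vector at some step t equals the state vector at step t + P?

Simulating step by step:
t=0: [37, 70, 117, 67, 68, 18]
t=1: [65, 54, 70, 69, 68, 54]
t=2: [44, 54, 44, 52, 53, 51]
t=3: [91, 87, 93, 93, 92, 87]
t=4: [33, 30, 33, 30, 30, 31]
t=5: [93, 92, 94, 94, 94, 92]
t=6: [40, 39, 40, 39, 39, 39]
t=7: [118, 117, 118, 118, 118, 117]
t=8: [113, 112, 113, 112, 112, 112]
t=9: [97, 96, 97, 97, 97, 96]
t=10: [50, 49, 50, 49, 49, 49]
t=11: [91, 92, 91, 91, 91, 92]
t=12: [33, 34, 33, 34, 34, 34]
t=13: [100, 101, 100, 100, 100, 101]
t=14: [60, 61, 60, 61, 61, 61]
t=15: [58, 57, 58, 58, 58, 57]
t=16: [66, 67, 66, 67, 67, 67]
t=17: [40, 39, 40, 40, 40, 39]
t=18: [119, 118, 119, 118, 118, 118]
t=19: [115, 114, 115, 115, 115, 114]
t=20: [104, 103, 104, 103, 103, 103]
t=21: [70, 69, 70, 70, 70, 69]
t=22: [30, 31, 30, 31, 31, 31]
t=23: [91, 92, 91, 91, 91, 92]

Answer: 12
Key observation: The state at step 11, [91, 92, 91, 91, 91, 92], reappears at step 23 — and no state repeats earlier — so the cycle the system enters has period 12.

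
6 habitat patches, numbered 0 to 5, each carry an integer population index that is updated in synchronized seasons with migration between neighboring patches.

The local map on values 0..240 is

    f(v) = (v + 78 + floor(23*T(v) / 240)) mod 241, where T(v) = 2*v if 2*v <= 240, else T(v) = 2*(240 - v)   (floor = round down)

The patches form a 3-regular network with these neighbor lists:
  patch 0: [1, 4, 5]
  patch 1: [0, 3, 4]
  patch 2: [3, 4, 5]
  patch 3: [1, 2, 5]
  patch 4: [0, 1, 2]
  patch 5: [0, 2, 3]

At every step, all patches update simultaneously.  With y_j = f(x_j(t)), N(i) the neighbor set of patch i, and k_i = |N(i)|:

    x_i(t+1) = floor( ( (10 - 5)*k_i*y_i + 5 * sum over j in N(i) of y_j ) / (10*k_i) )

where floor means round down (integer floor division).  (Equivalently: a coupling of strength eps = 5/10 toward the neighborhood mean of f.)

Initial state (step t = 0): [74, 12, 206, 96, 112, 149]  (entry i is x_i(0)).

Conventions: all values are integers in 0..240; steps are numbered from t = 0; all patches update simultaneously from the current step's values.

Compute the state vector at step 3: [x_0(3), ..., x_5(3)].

Simulating step by step:
t=0: [74, 12, 206, 96, 112, 149]
t=1: [134, 140, 92, 120, 156, 69]
t=2: [183, 195, 158, 207, 113, 186]
t=3: [62, 68, 54, 38, 119, 31]

Answer: [62, 68, 54, 38, 119, 31]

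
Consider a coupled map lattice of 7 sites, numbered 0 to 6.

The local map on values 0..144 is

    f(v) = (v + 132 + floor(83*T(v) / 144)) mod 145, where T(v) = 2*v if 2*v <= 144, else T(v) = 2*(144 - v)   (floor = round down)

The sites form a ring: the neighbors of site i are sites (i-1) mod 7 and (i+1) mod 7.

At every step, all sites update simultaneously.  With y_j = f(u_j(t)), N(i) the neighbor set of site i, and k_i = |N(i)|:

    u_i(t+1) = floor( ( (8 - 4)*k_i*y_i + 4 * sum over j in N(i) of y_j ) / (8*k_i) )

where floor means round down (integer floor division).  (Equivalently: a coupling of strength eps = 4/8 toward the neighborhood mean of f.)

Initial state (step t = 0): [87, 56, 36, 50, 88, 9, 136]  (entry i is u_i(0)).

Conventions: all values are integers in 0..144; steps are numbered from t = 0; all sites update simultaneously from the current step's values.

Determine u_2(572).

Simulating step by step:
t=0: [87, 56, 36, 50, 88, 9, 136]
t=1: [129, 104, 82, 97, 94, 70, 102]
t=2: [135, 136, 138, 138, 137, 137, 136]
t=3: [132, 131, 131, 131, 131, 132, 132]
t=4: [132, 132, 132, 132, 132, 132, 132]
t=5: [132, 132, 132, 132, 132, 132, 132]

Answer: u_2(572) = 132
Key observation: The state at step 4, [132, 132, 132, 132, 132, 132, 132], reappears at step 5: the system is in a cycle of period 1 from step 4 on.  Therefore the state at step 572 equals the state at step 4 + ((572 - 4) mod 1) = 4, which is [132, 132, 132, 132, 132, 132, 132].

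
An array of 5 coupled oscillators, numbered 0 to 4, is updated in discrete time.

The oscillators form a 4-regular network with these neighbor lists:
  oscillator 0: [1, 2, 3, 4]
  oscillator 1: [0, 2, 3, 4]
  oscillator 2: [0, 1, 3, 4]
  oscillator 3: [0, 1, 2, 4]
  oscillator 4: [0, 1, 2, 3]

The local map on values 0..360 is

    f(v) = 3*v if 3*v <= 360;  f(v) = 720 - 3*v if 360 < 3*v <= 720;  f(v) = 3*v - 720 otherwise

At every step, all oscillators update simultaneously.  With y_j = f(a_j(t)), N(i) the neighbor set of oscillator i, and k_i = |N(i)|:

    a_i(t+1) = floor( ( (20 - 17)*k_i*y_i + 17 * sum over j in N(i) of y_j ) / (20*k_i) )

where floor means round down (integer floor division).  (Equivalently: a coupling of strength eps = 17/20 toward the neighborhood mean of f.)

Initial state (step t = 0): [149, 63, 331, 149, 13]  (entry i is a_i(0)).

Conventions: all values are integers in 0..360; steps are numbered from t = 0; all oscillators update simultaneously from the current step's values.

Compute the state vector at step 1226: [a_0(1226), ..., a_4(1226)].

Answer: [297, 297, 297, 297, 297]
Key observation: The state at step 6, [297, 297, 297, 297, 297], reappears at step 10: the system is in a cycle of period 4 from step 6 on.  Therefore the state at step 1226 equals the state at step 6 + ((1226 - 6) mod 4) = 6, which is [297, 297, 297, 297, 297].

Derivation:
t=0: [149, 63, 331, 149, 13]
t=1: [205, 210, 205, 205, 220]
t=2: [92, 93, 92, 92, 95]
t=3: [278, 278, 278, 278, 277]
t=4: [113, 113, 113, 113, 113]
t=5: [339, 339, 339, 339, 339]
t=6: [297, 297, 297, 297, 297]
t=7: [171, 171, 171, 171, 171]
t=8: [207, 207, 207, 207, 207]
t=9: [99, 99, 99, 99, 99]
t=10: [297, 297, 297, 297, 297]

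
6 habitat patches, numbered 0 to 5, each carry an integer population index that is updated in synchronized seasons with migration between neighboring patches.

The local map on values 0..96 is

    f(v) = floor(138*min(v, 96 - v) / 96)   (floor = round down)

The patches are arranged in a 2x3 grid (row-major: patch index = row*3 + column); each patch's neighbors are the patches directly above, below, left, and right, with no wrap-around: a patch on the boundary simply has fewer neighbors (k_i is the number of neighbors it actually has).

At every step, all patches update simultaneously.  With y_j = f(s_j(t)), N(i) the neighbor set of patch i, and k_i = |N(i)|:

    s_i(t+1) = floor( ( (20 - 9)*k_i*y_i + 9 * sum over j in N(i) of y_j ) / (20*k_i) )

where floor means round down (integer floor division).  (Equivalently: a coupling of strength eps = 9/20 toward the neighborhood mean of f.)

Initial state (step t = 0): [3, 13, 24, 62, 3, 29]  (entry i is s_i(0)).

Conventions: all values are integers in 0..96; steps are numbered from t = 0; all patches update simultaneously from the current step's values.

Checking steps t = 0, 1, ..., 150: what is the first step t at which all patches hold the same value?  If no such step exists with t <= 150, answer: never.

Answer: never
Key observation: The state at step 8 reappears at step 12 — the system is in a cycle of period 4 from step 8 on.  No step 0..12 is synchronized, and the cycle repeats forever, so no step up to 150 (or ever) has all patches equal.

Derivation:
t=0: [3, 13, 24, 62, 3, 29]  (not all equal)
t=1: [17, 16, 31, 28, 18, 31]  (not all equal)
t=2: [27, 26, 39, 33, 29, 39]  (not all equal)
t=3: [39, 40, 51, 43, 43, 52]  (not all equal)
t=4: [57, 58, 62, 59, 60, 62]  (not all equal)
t=5: [54, 52, 49, 53, 51, 48]  (not all equal)
t=6: [60, 63, 66, 61, 64, 67]  (not all equal)
t=7: [49, 46, 43, 49, 46, 42]  (not all equal)
t=8: [66, 65, 61, 66, 65, 61]  (not all equal)
t=9: [43, 44, 48, 43, 44, 48]  (not all equal)
t=10: [61, 63, 67, 61, 63, 67]  (not all equal)
t=11: [49, 46, 42, 49, 46, 42]  (not all equal)
t=12: [66, 65, 61, 66, 65, 61]  (not all equal)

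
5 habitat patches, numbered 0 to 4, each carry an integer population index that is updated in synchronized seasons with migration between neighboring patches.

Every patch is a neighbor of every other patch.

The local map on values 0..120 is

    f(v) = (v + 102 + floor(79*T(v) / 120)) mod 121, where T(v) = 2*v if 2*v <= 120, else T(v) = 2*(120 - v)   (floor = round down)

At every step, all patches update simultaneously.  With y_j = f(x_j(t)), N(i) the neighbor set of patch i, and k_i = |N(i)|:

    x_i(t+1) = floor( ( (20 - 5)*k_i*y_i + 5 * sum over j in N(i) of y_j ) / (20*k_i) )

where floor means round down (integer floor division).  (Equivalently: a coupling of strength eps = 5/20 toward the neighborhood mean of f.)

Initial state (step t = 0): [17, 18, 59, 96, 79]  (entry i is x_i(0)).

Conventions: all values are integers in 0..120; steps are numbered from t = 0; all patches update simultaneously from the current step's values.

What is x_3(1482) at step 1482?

Simulating step by step:
t=0: [17, 18, 59, 96, 79]
t=1: [37, 38, 104, 98, 101]
t=2: [73, 75, 101, 102, 102]
t=3: [113, 113, 107, 107, 107]
t=4: [103, 103, 104, 104, 104]
t=5: [106, 106, 106, 106, 106]
t=6: [105, 105, 105, 105, 105]
t=7: [105, 105, 105, 105, 105]

Answer: x_3(1482) = 105
Key observation: The state at step 6, [105, 105, 105, 105, 105], reappears at step 7: the system is in a cycle of period 1 from step 6 on.  Therefore the state at step 1482 equals the state at step 6 + ((1482 - 6) mod 1) = 6, which is [105, 105, 105, 105, 105].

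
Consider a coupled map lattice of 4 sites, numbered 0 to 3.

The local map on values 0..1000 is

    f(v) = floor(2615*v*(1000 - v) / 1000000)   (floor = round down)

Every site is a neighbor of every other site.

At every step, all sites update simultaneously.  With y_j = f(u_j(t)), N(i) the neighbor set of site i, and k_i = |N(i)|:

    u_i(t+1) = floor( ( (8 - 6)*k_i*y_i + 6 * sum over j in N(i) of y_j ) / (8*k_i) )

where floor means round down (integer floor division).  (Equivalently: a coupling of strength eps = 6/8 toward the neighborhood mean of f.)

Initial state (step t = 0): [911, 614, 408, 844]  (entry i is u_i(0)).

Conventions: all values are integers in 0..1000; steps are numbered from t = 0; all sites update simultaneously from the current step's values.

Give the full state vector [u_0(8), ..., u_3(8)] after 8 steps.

Answer: [619, 619, 619, 619]

Derivation:
t=0: [911, 614, 408, 844]
t=1: [451, 451, 451, 451]
t=2: [647, 647, 647, 647]
t=3: [597, 597, 597, 597]
t=4: [629, 629, 629, 629]
t=5: [610, 610, 610, 610]
t=6: [622, 622, 622, 622]
t=7: [614, 614, 614, 614]
t=8: [619, 619, 619, 619]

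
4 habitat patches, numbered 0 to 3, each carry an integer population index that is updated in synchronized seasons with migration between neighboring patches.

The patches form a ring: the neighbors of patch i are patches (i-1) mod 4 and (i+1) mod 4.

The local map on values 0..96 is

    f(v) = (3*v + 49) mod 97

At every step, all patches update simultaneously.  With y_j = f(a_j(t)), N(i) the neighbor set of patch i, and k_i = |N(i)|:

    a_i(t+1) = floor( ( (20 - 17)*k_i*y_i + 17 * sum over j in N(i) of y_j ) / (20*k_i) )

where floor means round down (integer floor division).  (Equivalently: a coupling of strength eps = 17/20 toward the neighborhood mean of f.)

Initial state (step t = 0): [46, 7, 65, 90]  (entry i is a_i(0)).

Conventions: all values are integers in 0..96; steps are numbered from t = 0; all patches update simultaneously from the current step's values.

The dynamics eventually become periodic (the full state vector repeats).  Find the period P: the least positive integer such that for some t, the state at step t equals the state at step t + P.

Simulating step by step:
t=0: [46, 7, 65, 90]
t=1: [55, 70, 49, 63]
t=2: [49, 19, 46, 15]
t=3: [44, 40, 57, 53]
t=4: [49, 57, 40, 48]
t=5: [52, 35, 62, 45]
t=6: [62, 30, 67, 35]
t=7: [48, 47, 50, 49]
t=8: [54, 56, 41, 43]
t=9: [46, 42, 55, 51]
t=10: [50, 58, 39, 47]
t=11: [52, 35, 62, 45]

Answer: 6
Key observation: The state at step 5, [52, 35, 62, 45], reappears at step 11 — and no state repeats earlier — so the cycle the system enters has period 6.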